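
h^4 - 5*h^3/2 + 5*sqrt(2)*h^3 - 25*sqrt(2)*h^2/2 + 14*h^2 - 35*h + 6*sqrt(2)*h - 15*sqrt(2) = (h - 5/2)*(h + sqrt(2))^2*(h + 3*sqrt(2))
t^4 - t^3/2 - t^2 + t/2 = t*(t - 1)*(t - 1/2)*(t + 1)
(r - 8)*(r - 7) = r^2 - 15*r + 56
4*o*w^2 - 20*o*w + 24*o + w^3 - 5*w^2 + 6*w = (4*o + w)*(w - 3)*(w - 2)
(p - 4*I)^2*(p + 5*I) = p^3 - 3*I*p^2 + 24*p - 80*I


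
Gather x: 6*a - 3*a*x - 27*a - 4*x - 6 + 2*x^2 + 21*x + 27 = -21*a + 2*x^2 + x*(17 - 3*a) + 21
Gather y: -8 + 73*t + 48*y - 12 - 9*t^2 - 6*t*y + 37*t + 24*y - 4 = -9*t^2 + 110*t + y*(72 - 6*t) - 24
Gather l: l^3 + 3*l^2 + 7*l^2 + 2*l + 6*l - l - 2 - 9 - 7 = l^3 + 10*l^2 + 7*l - 18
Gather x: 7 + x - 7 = x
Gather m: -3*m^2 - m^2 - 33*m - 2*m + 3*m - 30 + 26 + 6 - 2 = -4*m^2 - 32*m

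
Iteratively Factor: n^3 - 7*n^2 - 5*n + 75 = (n + 3)*(n^2 - 10*n + 25) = (n - 5)*(n + 3)*(n - 5)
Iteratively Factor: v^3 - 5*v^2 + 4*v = (v - 1)*(v^2 - 4*v) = v*(v - 1)*(v - 4)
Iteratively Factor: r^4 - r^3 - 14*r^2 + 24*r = (r + 4)*(r^3 - 5*r^2 + 6*r) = r*(r + 4)*(r^2 - 5*r + 6) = r*(r - 3)*(r + 4)*(r - 2)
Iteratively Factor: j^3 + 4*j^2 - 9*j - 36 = (j + 3)*(j^2 + j - 12) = (j - 3)*(j + 3)*(j + 4)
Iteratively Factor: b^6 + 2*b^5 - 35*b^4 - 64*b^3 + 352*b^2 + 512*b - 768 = (b - 1)*(b^5 + 3*b^4 - 32*b^3 - 96*b^2 + 256*b + 768) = (b - 1)*(b + 3)*(b^4 - 32*b^2 + 256) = (b - 4)*(b - 1)*(b + 3)*(b^3 + 4*b^2 - 16*b - 64) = (b - 4)^2*(b - 1)*(b + 3)*(b^2 + 8*b + 16) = (b - 4)^2*(b - 1)*(b + 3)*(b + 4)*(b + 4)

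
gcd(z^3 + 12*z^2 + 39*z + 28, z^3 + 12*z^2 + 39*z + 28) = z^3 + 12*z^2 + 39*z + 28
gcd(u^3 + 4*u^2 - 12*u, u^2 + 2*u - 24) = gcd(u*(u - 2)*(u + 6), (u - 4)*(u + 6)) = u + 6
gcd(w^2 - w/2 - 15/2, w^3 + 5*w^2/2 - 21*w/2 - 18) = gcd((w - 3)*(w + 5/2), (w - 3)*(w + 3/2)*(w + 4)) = w - 3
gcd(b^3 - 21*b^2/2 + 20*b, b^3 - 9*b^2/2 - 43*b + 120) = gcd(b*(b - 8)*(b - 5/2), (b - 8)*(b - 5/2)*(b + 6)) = b^2 - 21*b/2 + 20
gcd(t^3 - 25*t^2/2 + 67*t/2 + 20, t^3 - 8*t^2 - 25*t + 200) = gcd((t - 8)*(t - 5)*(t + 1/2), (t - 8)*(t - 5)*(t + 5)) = t^2 - 13*t + 40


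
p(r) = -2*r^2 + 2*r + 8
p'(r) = 2 - 4*r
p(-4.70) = -45.58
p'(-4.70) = 20.80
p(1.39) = 6.92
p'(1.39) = -3.56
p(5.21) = -35.87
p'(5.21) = -18.84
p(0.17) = 8.28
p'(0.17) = 1.32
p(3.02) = -4.20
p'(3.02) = -10.08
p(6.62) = -66.41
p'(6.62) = -24.48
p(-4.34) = -38.35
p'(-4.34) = 19.36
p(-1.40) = 1.28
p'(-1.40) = 7.60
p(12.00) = -256.00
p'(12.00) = -46.00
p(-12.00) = -304.00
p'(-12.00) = 50.00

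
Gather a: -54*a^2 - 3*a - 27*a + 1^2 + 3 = -54*a^2 - 30*a + 4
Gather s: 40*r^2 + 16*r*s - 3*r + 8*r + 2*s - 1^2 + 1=40*r^2 + 5*r + s*(16*r + 2)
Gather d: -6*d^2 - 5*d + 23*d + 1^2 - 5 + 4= -6*d^2 + 18*d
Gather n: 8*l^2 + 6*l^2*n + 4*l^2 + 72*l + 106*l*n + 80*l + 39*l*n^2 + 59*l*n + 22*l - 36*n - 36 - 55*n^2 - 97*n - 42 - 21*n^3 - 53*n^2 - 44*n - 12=12*l^2 + 174*l - 21*n^3 + n^2*(39*l - 108) + n*(6*l^2 + 165*l - 177) - 90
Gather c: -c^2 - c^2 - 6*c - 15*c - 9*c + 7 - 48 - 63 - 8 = -2*c^2 - 30*c - 112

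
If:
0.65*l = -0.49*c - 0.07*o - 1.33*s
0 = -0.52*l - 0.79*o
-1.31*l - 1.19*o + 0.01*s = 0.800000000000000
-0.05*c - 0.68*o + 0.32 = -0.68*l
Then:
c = -23.83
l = -1.34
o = 0.88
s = 9.39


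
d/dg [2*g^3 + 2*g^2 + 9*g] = 6*g^2 + 4*g + 9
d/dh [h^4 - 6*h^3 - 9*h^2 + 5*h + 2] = 4*h^3 - 18*h^2 - 18*h + 5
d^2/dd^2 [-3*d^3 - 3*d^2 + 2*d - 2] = -18*d - 6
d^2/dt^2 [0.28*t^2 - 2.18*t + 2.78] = 0.560000000000000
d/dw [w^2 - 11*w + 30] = 2*w - 11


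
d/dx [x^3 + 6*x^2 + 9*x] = 3*x^2 + 12*x + 9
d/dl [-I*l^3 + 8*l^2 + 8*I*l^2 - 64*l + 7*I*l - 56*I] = -3*I*l^2 + 16*l*(1 + I) - 64 + 7*I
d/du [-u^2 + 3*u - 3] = 3 - 2*u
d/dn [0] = 0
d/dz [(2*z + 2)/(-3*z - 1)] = 4/(3*z + 1)^2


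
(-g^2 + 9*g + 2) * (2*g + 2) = -2*g^3 + 16*g^2 + 22*g + 4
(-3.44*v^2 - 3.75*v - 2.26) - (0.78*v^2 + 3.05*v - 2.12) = -4.22*v^2 - 6.8*v - 0.14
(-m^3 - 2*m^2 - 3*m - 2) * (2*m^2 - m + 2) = -2*m^5 - 3*m^4 - 6*m^3 - 5*m^2 - 4*m - 4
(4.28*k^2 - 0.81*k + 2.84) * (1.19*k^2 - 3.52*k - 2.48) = 5.0932*k^4 - 16.0295*k^3 - 4.3836*k^2 - 7.988*k - 7.0432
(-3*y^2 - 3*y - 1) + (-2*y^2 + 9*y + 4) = -5*y^2 + 6*y + 3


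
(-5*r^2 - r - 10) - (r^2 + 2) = -6*r^2 - r - 12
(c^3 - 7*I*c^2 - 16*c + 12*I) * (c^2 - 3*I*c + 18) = c^5 - 10*I*c^4 - 19*c^3 - 66*I*c^2 - 252*c + 216*I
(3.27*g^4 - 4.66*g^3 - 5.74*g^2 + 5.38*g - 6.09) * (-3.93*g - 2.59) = -12.8511*g^5 + 9.8445*g^4 + 34.6276*g^3 - 6.2768*g^2 + 9.9995*g + 15.7731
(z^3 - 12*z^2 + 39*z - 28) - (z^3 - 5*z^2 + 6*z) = -7*z^2 + 33*z - 28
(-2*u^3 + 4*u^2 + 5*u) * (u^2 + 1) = -2*u^5 + 4*u^4 + 3*u^3 + 4*u^2 + 5*u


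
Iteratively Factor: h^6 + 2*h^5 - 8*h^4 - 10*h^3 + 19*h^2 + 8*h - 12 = (h - 2)*(h^5 + 4*h^4 - 10*h^2 - h + 6) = (h - 2)*(h + 2)*(h^4 + 2*h^3 - 4*h^2 - 2*h + 3) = (h - 2)*(h + 1)*(h + 2)*(h^3 + h^2 - 5*h + 3) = (h - 2)*(h + 1)*(h + 2)*(h + 3)*(h^2 - 2*h + 1) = (h - 2)*(h - 1)*(h + 1)*(h + 2)*(h + 3)*(h - 1)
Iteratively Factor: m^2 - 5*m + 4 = (m - 1)*(m - 4)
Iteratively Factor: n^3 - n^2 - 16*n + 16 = (n - 1)*(n^2 - 16) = (n - 1)*(n + 4)*(n - 4)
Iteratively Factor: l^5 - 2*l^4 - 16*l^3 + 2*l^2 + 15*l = (l - 1)*(l^4 - l^3 - 17*l^2 - 15*l) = (l - 1)*(l + 1)*(l^3 - 2*l^2 - 15*l) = (l - 1)*(l + 1)*(l + 3)*(l^2 - 5*l) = (l - 5)*(l - 1)*(l + 1)*(l + 3)*(l)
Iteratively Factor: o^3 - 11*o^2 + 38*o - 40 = (o - 4)*(o^2 - 7*o + 10) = (o - 5)*(o - 4)*(o - 2)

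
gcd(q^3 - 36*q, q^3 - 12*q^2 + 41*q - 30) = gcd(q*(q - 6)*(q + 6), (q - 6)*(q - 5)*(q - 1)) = q - 6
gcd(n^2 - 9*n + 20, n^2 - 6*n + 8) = n - 4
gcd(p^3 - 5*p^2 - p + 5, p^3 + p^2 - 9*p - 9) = p + 1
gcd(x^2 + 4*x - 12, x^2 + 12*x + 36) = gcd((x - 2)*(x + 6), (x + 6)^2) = x + 6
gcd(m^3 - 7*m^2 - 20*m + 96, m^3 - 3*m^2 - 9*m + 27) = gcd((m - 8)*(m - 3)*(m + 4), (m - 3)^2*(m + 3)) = m - 3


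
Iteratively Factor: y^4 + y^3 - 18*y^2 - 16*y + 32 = (y - 4)*(y^3 + 5*y^2 + 2*y - 8) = (y - 4)*(y + 2)*(y^2 + 3*y - 4) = (y - 4)*(y - 1)*(y + 2)*(y + 4)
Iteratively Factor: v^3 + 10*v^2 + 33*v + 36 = (v + 3)*(v^2 + 7*v + 12) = (v + 3)^2*(v + 4)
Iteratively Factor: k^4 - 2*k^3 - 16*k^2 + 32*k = (k)*(k^3 - 2*k^2 - 16*k + 32) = k*(k - 2)*(k^2 - 16) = k*(k - 2)*(k + 4)*(k - 4)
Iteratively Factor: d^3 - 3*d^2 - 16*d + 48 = (d - 4)*(d^2 + d - 12) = (d - 4)*(d + 4)*(d - 3)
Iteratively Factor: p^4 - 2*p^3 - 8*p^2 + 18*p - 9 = (p - 1)*(p^3 - p^2 - 9*p + 9) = (p - 1)*(p + 3)*(p^2 - 4*p + 3) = (p - 3)*(p - 1)*(p + 3)*(p - 1)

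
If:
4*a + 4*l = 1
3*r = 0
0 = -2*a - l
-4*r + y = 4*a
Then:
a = -1/4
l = 1/2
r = 0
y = -1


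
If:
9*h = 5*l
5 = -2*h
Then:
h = -5/2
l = -9/2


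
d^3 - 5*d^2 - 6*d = d*(d - 6)*(d + 1)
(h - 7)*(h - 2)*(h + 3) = h^3 - 6*h^2 - 13*h + 42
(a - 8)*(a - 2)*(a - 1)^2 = a^4 - 12*a^3 + 37*a^2 - 42*a + 16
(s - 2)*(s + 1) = s^2 - s - 2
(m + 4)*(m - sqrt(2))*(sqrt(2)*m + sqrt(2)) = sqrt(2)*m^3 - 2*m^2 + 5*sqrt(2)*m^2 - 10*m + 4*sqrt(2)*m - 8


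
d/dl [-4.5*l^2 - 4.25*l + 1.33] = -9.0*l - 4.25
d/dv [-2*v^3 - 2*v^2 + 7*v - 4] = -6*v^2 - 4*v + 7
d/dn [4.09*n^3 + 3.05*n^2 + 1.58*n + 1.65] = 12.27*n^2 + 6.1*n + 1.58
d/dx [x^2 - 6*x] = 2*x - 6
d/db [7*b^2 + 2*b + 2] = 14*b + 2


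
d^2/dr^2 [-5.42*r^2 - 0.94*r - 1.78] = -10.8400000000000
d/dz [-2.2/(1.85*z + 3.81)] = 4.07/(1.85*z + 3.81)^2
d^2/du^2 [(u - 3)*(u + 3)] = 2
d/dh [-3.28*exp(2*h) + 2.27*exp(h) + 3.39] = (2.27 - 6.56*exp(h))*exp(h)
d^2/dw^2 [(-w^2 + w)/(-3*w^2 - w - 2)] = 12*(-2*w^3 - 3*w^2 + 3*w + 1)/(27*w^6 + 27*w^5 + 63*w^4 + 37*w^3 + 42*w^2 + 12*w + 8)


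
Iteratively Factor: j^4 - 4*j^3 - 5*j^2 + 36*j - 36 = (j - 3)*(j^3 - j^2 - 8*j + 12) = (j - 3)*(j + 3)*(j^2 - 4*j + 4) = (j - 3)*(j - 2)*(j + 3)*(j - 2)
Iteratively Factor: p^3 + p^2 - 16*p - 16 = (p - 4)*(p^2 + 5*p + 4) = (p - 4)*(p + 4)*(p + 1)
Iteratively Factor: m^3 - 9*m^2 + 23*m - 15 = (m - 3)*(m^2 - 6*m + 5) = (m - 3)*(m - 1)*(m - 5)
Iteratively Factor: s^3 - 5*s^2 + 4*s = (s - 1)*(s^2 - 4*s) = (s - 4)*(s - 1)*(s)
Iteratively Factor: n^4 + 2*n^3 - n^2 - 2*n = (n - 1)*(n^3 + 3*n^2 + 2*n) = (n - 1)*(n + 2)*(n^2 + n) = (n - 1)*(n + 1)*(n + 2)*(n)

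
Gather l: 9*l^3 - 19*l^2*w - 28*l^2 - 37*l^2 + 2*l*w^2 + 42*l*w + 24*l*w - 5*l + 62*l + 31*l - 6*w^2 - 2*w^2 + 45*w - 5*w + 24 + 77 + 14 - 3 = 9*l^3 + l^2*(-19*w - 65) + l*(2*w^2 + 66*w + 88) - 8*w^2 + 40*w + 112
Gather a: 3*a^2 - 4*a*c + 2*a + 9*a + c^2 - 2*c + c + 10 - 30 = 3*a^2 + a*(11 - 4*c) + c^2 - c - 20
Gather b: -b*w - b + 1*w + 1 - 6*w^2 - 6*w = b*(-w - 1) - 6*w^2 - 5*w + 1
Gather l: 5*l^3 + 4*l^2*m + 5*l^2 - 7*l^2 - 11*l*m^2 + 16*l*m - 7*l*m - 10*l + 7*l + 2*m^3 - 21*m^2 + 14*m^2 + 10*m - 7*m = 5*l^3 + l^2*(4*m - 2) + l*(-11*m^2 + 9*m - 3) + 2*m^3 - 7*m^2 + 3*m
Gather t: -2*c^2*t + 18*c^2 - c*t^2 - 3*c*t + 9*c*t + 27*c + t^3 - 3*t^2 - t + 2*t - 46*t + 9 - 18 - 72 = 18*c^2 + 27*c + t^3 + t^2*(-c - 3) + t*(-2*c^2 + 6*c - 45) - 81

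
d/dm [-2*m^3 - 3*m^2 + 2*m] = -6*m^2 - 6*m + 2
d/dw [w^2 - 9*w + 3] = 2*w - 9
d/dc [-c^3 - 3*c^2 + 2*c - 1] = -3*c^2 - 6*c + 2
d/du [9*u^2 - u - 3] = 18*u - 1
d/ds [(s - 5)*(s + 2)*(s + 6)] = 3*s^2 + 6*s - 28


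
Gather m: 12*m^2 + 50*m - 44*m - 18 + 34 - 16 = 12*m^2 + 6*m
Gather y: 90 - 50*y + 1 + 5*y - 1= 90 - 45*y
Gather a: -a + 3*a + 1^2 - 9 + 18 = 2*a + 10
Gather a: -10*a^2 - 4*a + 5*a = -10*a^2 + a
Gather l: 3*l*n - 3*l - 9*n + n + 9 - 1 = l*(3*n - 3) - 8*n + 8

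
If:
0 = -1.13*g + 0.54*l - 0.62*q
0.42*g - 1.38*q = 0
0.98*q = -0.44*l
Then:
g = 0.00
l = 0.00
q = 0.00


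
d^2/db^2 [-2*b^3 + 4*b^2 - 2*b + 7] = 8 - 12*b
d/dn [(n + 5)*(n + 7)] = 2*n + 12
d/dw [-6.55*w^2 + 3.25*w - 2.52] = 3.25 - 13.1*w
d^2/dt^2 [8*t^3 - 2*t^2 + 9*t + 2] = 48*t - 4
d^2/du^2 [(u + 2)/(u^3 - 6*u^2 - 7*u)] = 2*(3*u^5 - 6*u^4 - 53*u^3 + 174*u^2 + 252*u + 98)/(u^3*(u^6 - 18*u^5 + 87*u^4 + 36*u^3 - 609*u^2 - 882*u - 343))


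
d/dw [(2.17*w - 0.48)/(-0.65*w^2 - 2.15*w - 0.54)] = (1.4105*w^2 - 0.624*w - 2.2038)/(0.4225*w^4 + 2.795*w^3 + 5.3245*w^2 + 2.322*w + 0.2916)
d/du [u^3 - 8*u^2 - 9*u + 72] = 3*u^2 - 16*u - 9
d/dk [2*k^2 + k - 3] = 4*k + 1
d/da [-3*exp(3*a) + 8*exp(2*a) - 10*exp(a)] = (-9*exp(2*a) + 16*exp(a) - 10)*exp(a)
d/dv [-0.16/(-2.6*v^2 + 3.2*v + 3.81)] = (0.512 - 0.832*v)/(-2.6*v^2 + 3.2*v + 3.81)^2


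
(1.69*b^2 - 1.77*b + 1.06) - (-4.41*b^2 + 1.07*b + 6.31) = 6.1*b^2 - 2.84*b - 5.25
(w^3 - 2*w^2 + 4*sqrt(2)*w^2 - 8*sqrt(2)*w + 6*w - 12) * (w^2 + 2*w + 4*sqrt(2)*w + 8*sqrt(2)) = w^5 + 8*sqrt(2)*w^4 + 34*w^3 - 8*sqrt(2)*w^2 - 152*w - 96*sqrt(2)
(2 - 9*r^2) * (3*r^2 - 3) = -27*r^4 + 33*r^2 - 6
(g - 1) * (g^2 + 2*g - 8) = g^3 + g^2 - 10*g + 8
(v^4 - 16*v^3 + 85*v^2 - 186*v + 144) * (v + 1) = v^5 - 15*v^4 + 69*v^3 - 101*v^2 - 42*v + 144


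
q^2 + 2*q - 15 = (q - 3)*(q + 5)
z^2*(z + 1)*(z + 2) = z^4 + 3*z^3 + 2*z^2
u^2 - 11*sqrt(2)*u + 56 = (u - 7*sqrt(2))*(u - 4*sqrt(2))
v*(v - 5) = v^2 - 5*v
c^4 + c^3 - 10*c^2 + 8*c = c*(c - 2)*(c - 1)*(c + 4)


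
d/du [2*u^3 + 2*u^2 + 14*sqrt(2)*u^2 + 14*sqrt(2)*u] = 6*u^2 + 4*u + 28*sqrt(2)*u + 14*sqrt(2)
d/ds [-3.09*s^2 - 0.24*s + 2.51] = -6.18*s - 0.24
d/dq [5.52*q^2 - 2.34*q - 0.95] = 11.04*q - 2.34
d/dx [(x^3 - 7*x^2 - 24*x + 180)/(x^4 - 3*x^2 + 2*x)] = (-x^5 + 13*x^4 + 82*x^3 - 634*x^2 - 720*x + 360)/(x^2*(x^5 + x^4 - 5*x^3 - x^2 + 8*x - 4))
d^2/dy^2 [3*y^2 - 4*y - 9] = 6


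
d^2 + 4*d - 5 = (d - 1)*(d + 5)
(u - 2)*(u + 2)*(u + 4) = u^3 + 4*u^2 - 4*u - 16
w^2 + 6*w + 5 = (w + 1)*(w + 5)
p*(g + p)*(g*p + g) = g^2*p^2 + g^2*p + g*p^3 + g*p^2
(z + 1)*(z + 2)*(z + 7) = z^3 + 10*z^2 + 23*z + 14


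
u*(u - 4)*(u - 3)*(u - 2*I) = u^4 - 7*u^3 - 2*I*u^3 + 12*u^2 + 14*I*u^2 - 24*I*u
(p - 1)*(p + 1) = p^2 - 1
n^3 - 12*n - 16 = (n - 4)*(n + 2)^2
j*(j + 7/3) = j^2 + 7*j/3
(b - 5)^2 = b^2 - 10*b + 25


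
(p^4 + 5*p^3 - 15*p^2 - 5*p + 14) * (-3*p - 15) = -3*p^5 - 30*p^4 - 30*p^3 + 240*p^2 + 33*p - 210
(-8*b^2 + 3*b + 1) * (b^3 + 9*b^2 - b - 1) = -8*b^5 - 69*b^4 + 36*b^3 + 14*b^2 - 4*b - 1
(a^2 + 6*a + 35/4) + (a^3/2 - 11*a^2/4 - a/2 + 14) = a^3/2 - 7*a^2/4 + 11*a/2 + 91/4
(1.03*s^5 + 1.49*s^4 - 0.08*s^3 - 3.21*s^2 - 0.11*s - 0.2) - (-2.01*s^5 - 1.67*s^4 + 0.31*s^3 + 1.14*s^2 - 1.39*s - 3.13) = 3.04*s^5 + 3.16*s^4 - 0.39*s^3 - 4.35*s^2 + 1.28*s + 2.93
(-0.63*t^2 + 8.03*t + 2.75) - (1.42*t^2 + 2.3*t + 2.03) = -2.05*t^2 + 5.73*t + 0.72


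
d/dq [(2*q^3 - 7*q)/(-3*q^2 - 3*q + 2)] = (-6*q^4 - 12*q^3 - 9*q^2 - 14)/(9*q^4 + 18*q^3 - 3*q^2 - 12*q + 4)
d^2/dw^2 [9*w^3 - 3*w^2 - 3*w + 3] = 54*w - 6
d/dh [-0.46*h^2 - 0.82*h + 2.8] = -0.92*h - 0.82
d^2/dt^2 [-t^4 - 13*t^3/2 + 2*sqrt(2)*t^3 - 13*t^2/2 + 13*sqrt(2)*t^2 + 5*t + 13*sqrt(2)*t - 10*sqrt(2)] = -12*t^2 - 39*t + 12*sqrt(2)*t - 13 + 26*sqrt(2)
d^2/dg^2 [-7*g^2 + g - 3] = -14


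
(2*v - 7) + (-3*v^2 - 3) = -3*v^2 + 2*v - 10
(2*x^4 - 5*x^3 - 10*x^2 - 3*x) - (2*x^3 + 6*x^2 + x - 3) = 2*x^4 - 7*x^3 - 16*x^2 - 4*x + 3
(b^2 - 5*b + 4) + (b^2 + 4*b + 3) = 2*b^2 - b + 7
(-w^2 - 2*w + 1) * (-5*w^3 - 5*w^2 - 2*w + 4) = 5*w^5 + 15*w^4 + 7*w^3 - 5*w^2 - 10*w + 4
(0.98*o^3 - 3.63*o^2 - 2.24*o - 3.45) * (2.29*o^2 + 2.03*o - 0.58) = 2.2442*o^5 - 6.3233*o^4 - 13.0669*o^3 - 10.3423*o^2 - 5.7043*o + 2.001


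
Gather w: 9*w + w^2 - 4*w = w^2 + 5*w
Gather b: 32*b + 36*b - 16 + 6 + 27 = 68*b + 17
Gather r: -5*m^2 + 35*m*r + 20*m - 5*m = -5*m^2 + 35*m*r + 15*m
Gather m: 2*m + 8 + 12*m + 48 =14*m + 56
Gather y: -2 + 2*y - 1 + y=3*y - 3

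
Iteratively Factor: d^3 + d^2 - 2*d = (d - 1)*(d^2 + 2*d) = (d - 1)*(d + 2)*(d)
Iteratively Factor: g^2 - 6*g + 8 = (g - 4)*(g - 2)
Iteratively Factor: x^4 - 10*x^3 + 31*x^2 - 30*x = (x)*(x^3 - 10*x^2 + 31*x - 30) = x*(x - 2)*(x^2 - 8*x + 15) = x*(x - 5)*(x - 2)*(x - 3)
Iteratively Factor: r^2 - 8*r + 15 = (r - 5)*(r - 3)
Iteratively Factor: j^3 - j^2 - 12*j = (j - 4)*(j^2 + 3*j) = (j - 4)*(j + 3)*(j)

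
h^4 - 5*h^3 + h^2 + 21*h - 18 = (h - 3)^2*(h - 1)*(h + 2)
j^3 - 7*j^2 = j^2*(j - 7)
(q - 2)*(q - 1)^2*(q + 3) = q^4 - q^3 - 7*q^2 + 13*q - 6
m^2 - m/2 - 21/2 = (m - 7/2)*(m + 3)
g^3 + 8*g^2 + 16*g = g*(g + 4)^2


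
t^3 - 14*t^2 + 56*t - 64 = (t - 8)*(t - 4)*(t - 2)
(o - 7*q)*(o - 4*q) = o^2 - 11*o*q + 28*q^2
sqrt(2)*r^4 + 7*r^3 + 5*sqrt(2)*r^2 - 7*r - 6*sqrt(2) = (r - 1)*(r + 3*sqrt(2)/2)*(r + 2*sqrt(2))*(sqrt(2)*r + sqrt(2))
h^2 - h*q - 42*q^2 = (h - 7*q)*(h + 6*q)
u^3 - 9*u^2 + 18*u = u*(u - 6)*(u - 3)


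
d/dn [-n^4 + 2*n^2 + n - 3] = -4*n^3 + 4*n + 1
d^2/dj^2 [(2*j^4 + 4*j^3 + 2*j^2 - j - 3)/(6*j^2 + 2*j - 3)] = 4*(36*j^6 + 36*j^5 - 42*j^4 - 34*j^3 - 90*j^2 - 27*j - 27)/(216*j^6 + 216*j^5 - 252*j^4 - 208*j^3 + 126*j^2 + 54*j - 27)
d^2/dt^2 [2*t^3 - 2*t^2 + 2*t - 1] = 12*t - 4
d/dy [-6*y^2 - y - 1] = -12*y - 1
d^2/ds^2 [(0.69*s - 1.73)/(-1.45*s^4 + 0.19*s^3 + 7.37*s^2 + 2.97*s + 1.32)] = (-17.4087*s^7 + 75.78802*s^6 + 29.7942060000001*s^5 - 355.654326*s^4 - 91.6324640000001*s^3 + 611.47812*s^2 + 264.879054*s + 2.27020200000001)/(3.048625*s^12 - 1.198425*s^11 - 46.32924*s^10 - 6.557524*s^9 + 232.063854*s^8 + 161.333106*s^7 - 302.40386*s^6 - 465.974388*s^5 - 407.014839*s^4 - 200.551329*s^3 - 73.455228*s^2 - 15.524784*s - 2.299968)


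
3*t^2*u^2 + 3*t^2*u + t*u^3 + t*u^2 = u*(3*t + u)*(t*u + t)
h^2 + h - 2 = (h - 1)*(h + 2)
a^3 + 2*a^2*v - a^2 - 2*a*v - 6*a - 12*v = (a - 3)*(a + 2)*(a + 2*v)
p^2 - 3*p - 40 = (p - 8)*(p + 5)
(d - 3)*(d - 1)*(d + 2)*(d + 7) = d^4 + 5*d^3 - 19*d^2 - 29*d + 42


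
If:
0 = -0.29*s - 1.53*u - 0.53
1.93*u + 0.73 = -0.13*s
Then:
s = 0.26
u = -0.40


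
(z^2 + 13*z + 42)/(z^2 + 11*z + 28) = (z + 6)/(z + 4)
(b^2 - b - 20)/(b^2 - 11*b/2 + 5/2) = 2*(b + 4)/(2*b - 1)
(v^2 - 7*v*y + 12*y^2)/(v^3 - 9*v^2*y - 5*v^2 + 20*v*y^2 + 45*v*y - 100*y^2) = (-v + 3*y)/(-v^2 + 5*v*y + 5*v - 25*y)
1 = 1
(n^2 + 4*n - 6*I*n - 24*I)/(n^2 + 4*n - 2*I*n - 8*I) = (n - 6*I)/(n - 2*I)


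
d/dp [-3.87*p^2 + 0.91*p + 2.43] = 0.91 - 7.74*p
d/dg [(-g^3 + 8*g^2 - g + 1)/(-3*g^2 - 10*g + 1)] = (3*g^4 + 20*g^3 - 86*g^2 + 22*g + 9)/(9*g^4 + 60*g^3 + 94*g^2 - 20*g + 1)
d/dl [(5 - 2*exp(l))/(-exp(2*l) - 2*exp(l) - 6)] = 2*(-(exp(l) + 1)*(2*exp(l) - 5) + exp(2*l) + 2*exp(l) + 6)*exp(l)/(exp(2*l) + 2*exp(l) + 6)^2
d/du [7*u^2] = 14*u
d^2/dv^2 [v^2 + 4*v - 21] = 2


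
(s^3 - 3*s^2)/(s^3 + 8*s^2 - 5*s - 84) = s^2/(s^2 + 11*s + 28)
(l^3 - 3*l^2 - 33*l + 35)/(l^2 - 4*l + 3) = (l^2 - 2*l - 35)/(l - 3)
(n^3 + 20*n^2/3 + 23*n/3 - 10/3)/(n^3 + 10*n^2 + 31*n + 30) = (n - 1/3)/(n + 3)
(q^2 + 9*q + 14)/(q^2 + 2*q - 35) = (q + 2)/(q - 5)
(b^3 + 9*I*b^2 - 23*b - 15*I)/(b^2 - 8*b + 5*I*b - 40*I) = (b^2 + 4*I*b - 3)/(b - 8)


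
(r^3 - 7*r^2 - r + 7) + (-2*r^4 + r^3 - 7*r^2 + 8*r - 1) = -2*r^4 + 2*r^3 - 14*r^2 + 7*r + 6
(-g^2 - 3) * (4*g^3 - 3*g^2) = -4*g^5 + 3*g^4 - 12*g^3 + 9*g^2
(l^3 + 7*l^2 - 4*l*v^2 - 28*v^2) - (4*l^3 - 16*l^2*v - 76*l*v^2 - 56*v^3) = -3*l^3 + 16*l^2*v + 7*l^2 + 72*l*v^2 + 56*v^3 - 28*v^2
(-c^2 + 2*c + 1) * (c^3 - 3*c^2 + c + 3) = -c^5 + 5*c^4 - 6*c^3 - 4*c^2 + 7*c + 3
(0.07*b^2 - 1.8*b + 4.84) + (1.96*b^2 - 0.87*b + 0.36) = 2.03*b^2 - 2.67*b + 5.2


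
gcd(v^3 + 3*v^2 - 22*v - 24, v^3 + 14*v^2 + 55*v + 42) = v^2 + 7*v + 6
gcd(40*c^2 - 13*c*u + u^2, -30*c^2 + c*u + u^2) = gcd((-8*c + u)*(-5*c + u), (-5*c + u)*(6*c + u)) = -5*c + u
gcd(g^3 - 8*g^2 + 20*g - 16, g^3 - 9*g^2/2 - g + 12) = g^2 - 6*g + 8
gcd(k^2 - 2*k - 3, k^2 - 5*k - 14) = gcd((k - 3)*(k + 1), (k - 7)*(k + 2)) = 1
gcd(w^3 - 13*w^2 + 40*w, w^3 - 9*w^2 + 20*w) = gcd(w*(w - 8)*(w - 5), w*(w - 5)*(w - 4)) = w^2 - 5*w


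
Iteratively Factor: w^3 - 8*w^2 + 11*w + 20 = (w + 1)*(w^2 - 9*w + 20) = (w - 4)*(w + 1)*(w - 5)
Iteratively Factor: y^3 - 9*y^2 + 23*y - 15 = (y - 3)*(y^2 - 6*y + 5) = (y - 5)*(y - 3)*(y - 1)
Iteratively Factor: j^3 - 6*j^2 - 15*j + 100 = (j + 4)*(j^2 - 10*j + 25) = (j - 5)*(j + 4)*(j - 5)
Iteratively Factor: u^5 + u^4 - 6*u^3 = (u)*(u^4 + u^3 - 6*u^2) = u^2*(u^3 + u^2 - 6*u) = u^2*(u - 2)*(u^2 + 3*u) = u^3*(u - 2)*(u + 3)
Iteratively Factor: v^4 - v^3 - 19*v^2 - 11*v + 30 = (v + 2)*(v^3 - 3*v^2 - 13*v + 15) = (v + 2)*(v + 3)*(v^2 - 6*v + 5) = (v - 5)*(v + 2)*(v + 3)*(v - 1)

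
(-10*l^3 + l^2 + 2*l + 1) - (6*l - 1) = -10*l^3 + l^2 - 4*l + 2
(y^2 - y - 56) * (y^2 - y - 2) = y^4 - 2*y^3 - 57*y^2 + 58*y + 112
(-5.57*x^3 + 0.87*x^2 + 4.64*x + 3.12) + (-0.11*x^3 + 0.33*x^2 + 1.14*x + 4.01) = -5.68*x^3 + 1.2*x^2 + 5.78*x + 7.13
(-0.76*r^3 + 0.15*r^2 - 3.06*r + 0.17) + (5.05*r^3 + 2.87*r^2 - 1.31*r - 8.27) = 4.29*r^3 + 3.02*r^2 - 4.37*r - 8.1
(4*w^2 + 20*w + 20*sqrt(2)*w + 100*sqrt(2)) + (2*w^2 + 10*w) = 6*w^2 + 20*sqrt(2)*w + 30*w + 100*sqrt(2)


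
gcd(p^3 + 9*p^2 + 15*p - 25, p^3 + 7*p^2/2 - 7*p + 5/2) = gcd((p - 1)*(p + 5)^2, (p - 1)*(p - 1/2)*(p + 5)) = p^2 + 4*p - 5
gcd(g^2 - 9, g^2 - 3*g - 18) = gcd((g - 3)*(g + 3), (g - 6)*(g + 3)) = g + 3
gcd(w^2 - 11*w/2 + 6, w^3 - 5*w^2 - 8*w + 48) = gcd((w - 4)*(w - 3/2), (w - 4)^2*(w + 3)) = w - 4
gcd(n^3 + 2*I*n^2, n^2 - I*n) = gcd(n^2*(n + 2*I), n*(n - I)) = n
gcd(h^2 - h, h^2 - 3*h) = h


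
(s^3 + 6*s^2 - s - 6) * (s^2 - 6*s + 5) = s^5 - 32*s^3 + 30*s^2 + 31*s - 30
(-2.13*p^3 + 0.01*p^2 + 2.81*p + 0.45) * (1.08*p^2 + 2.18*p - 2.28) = -2.3004*p^5 - 4.6326*p^4 + 7.913*p^3 + 6.589*p^2 - 5.4258*p - 1.026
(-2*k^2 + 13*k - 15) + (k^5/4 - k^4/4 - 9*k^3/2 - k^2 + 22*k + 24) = k^5/4 - k^4/4 - 9*k^3/2 - 3*k^2 + 35*k + 9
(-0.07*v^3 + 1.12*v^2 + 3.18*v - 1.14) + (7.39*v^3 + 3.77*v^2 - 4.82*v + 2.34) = 7.32*v^3 + 4.89*v^2 - 1.64*v + 1.2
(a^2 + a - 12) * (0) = 0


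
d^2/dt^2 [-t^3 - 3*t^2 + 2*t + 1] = -6*t - 6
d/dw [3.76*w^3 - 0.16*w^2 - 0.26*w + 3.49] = 11.28*w^2 - 0.32*w - 0.26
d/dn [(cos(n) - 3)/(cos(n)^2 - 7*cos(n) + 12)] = sin(n)/(cos(n) - 4)^2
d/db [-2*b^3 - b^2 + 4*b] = -6*b^2 - 2*b + 4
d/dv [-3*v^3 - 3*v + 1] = -9*v^2 - 3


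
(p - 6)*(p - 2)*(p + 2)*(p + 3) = p^4 - 3*p^3 - 22*p^2 + 12*p + 72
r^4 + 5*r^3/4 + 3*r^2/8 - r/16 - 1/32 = (r - 1/4)*(r + 1/2)^3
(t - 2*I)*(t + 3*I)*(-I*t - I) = -I*t^3 + t^2 - I*t^2 + t - 6*I*t - 6*I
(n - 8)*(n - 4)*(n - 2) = n^3 - 14*n^2 + 56*n - 64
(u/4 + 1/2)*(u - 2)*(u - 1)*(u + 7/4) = u^4/4 + 3*u^3/16 - 23*u^2/16 - 3*u/4 + 7/4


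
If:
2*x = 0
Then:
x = 0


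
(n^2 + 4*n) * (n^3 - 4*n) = n^5 + 4*n^4 - 4*n^3 - 16*n^2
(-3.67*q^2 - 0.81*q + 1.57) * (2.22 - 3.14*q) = 11.5238*q^3 - 5.604*q^2 - 6.728*q + 3.4854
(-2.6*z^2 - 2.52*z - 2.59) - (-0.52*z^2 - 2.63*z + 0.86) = -2.08*z^2 + 0.11*z - 3.45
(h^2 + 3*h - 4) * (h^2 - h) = h^4 + 2*h^3 - 7*h^2 + 4*h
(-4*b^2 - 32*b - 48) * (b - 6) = -4*b^3 - 8*b^2 + 144*b + 288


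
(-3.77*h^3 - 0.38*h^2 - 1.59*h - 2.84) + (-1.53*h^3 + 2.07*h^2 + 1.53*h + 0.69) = -5.3*h^3 + 1.69*h^2 - 0.0600000000000001*h - 2.15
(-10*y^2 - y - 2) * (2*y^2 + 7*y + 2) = -20*y^4 - 72*y^3 - 31*y^2 - 16*y - 4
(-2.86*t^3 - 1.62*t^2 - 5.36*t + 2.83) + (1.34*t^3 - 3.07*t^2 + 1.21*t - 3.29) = -1.52*t^3 - 4.69*t^2 - 4.15*t - 0.46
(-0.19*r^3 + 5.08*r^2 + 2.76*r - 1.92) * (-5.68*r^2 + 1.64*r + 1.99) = 1.0792*r^5 - 29.166*r^4 - 7.7237*r^3 + 25.5412*r^2 + 2.3436*r - 3.8208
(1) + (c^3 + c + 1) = c^3 + c + 2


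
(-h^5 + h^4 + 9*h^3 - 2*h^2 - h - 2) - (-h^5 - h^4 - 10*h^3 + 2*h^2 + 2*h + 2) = 2*h^4 + 19*h^3 - 4*h^2 - 3*h - 4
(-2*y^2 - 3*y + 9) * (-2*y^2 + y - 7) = 4*y^4 + 4*y^3 - 7*y^2 + 30*y - 63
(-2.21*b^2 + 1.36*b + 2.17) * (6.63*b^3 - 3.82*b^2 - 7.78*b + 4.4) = -14.6523*b^5 + 17.459*b^4 + 26.3857*b^3 - 28.5942*b^2 - 10.8986*b + 9.548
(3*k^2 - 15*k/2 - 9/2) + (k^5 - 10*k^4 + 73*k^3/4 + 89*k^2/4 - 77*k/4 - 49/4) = k^5 - 10*k^4 + 73*k^3/4 + 101*k^2/4 - 107*k/4 - 67/4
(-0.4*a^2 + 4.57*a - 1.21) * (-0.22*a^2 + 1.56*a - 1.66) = 0.088*a^4 - 1.6294*a^3 + 8.0594*a^2 - 9.4738*a + 2.0086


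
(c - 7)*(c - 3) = c^2 - 10*c + 21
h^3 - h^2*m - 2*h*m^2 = h*(h - 2*m)*(h + m)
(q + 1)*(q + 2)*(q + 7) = q^3 + 10*q^2 + 23*q + 14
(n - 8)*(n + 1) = n^2 - 7*n - 8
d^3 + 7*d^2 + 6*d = d*(d + 1)*(d + 6)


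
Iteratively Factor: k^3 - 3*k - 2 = (k + 1)*(k^2 - k - 2) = (k - 2)*(k + 1)*(k + 1)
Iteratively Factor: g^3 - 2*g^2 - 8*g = (g)*(g^2 - 2*g - 8) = g*(g - 4)*(g + 2)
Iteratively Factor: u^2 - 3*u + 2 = (u - 2)*(u - 1)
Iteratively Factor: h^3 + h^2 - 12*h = (h + 4)*(h^2 - 3*h) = h*(h + 4)*(h - 3)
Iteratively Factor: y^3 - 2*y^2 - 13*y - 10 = (y - 5)*(y^2 + 3*y + 2) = (y - 5)*(y + 1)*(y + 2)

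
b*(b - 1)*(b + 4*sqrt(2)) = b^3 - b^2 + 4*sqrt(2)*b^2 - 4*sqrt(2)*b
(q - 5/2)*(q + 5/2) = q^2 - 25/4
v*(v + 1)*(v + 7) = v^3 + 8*v^2 + 7*v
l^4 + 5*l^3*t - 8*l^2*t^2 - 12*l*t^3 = l*(l - 2*t)*(l + t)*(l + 6*t)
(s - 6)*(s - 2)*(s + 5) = s^3 - 3*s^2 - 28*s + 60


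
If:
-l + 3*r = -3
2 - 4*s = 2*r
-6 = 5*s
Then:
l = 66/5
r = 17/5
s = -6/5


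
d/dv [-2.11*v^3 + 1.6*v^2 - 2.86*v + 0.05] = -6.33*v^2 + 3.2*v - 2.86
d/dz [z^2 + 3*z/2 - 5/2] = 2*z + 3/2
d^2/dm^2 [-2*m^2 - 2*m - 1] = -4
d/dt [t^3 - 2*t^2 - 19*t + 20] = 3*t^2 - 4*t - 19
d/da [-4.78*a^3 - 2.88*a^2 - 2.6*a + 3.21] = -14.34*a^2 - 5.76*a - 2.6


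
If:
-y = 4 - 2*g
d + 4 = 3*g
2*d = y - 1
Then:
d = -7/4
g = 3/4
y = -5/2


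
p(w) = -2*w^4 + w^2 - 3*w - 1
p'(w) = -8*w^3 + 2*w - 3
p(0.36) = -1.98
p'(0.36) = -2.65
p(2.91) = -144.68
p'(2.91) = -194.32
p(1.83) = -25.57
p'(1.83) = -48.37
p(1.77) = -22.81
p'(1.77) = -43.82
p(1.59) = -16.02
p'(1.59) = -31.98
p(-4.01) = -490.03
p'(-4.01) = 504.83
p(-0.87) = 1.22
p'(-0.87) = 0.53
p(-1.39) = -2.36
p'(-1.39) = 15.70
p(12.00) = -41365.00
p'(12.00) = -13803.00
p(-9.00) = -13015.00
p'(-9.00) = 5811.00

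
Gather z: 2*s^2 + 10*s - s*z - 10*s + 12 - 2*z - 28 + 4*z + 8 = 2*s^2 + z*(2 - s) - 8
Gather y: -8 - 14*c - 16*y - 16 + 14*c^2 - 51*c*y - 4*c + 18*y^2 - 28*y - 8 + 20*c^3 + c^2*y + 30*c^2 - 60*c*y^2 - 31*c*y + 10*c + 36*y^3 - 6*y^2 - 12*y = 20*c^3 + 44*c^2 - 8*c + 36*y^3 + y^2*(12 - 60*c) + y*(c^2 - 82*c - 56) - 32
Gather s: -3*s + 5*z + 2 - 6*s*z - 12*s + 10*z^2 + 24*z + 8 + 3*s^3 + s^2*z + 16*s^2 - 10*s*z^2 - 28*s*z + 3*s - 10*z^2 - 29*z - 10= 3*s^3 + s^2*(z + 16) + s*(-10*z^2 - 34*z - 12)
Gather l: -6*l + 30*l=24*l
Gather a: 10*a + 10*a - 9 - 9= 20*a - 18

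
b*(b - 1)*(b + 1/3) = b^3 - 2*b^2/3 - b/3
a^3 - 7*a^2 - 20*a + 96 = (a - 8)*(a - 3)*(a + 4)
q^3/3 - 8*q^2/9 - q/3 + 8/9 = (q/3 + 1/3)*(q - 8/3)*(q - 1)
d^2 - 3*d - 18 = (d - 6)*(d + 3)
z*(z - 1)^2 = z^3 - 2*z^2 + z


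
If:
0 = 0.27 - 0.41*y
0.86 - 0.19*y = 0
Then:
No Solution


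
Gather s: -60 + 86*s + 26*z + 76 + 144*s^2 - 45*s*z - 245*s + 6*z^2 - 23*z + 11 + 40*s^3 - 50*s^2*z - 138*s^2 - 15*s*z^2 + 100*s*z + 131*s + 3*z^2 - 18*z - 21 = 40*s^3 + s^2*(6 - 50*z) + s*(-15*z^2 + 55*z - 28) + 9*z^2 - 15*z + 6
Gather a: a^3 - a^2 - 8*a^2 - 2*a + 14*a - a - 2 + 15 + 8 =a^3 - 9*a^2 + 11*a + 21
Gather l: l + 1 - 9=l - 8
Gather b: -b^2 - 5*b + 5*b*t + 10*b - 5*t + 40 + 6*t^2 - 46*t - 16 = -b^2 + b*(5*t + 5) + 6*t^2 - 51*t + 24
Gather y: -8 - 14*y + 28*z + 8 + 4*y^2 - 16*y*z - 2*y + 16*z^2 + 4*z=4*y^2 + y*(-16*z - 16) + 16*z^2 + 32*z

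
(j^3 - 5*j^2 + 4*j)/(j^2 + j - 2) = j*(j - 4)/(j + 2)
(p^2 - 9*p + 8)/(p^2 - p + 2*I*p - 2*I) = (p - 8)/(p + 2*I)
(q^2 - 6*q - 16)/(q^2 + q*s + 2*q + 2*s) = (q - 8)/(q + s)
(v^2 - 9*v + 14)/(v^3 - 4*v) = (v - 7)/(v*(v + 2))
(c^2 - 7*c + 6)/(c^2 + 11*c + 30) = (c^2 - 7*c + 6)/(c^2 + 11*c + 30)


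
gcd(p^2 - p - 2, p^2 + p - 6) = p - 2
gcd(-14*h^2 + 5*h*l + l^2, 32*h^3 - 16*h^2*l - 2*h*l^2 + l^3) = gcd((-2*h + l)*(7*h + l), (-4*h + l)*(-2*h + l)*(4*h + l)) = 2*h - l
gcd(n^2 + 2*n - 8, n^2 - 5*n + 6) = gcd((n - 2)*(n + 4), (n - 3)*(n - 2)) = n - 2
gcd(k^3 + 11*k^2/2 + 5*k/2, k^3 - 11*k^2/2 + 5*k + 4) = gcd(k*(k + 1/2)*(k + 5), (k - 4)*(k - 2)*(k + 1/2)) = k + 1/2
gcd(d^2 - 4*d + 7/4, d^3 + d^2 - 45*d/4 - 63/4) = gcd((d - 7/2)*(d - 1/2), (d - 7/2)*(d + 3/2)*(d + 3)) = d - 7/2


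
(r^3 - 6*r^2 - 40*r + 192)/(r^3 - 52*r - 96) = (r - 4)/(r + 2)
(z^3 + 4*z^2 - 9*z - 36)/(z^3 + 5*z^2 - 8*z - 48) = (z + 3)/(z + 4)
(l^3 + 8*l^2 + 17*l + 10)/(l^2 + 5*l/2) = 2*(l^3 + 8*l^2 + 17*l + 10)/(l*(2*l + 5))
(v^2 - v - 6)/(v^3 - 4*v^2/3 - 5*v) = 3*(v + 2)/(v*(3*v + 5))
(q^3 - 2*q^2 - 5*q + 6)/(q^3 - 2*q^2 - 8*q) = (q^2 - 4*q + 3)/(q*(q - 4))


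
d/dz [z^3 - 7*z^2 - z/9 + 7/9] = 3*z^2 - 14*z - 1/9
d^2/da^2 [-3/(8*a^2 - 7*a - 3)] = 6*(-64*a^2 + 56*a + (16*a - 7)^2 + 24)/(-8*a^2 + 7*a + 3)^3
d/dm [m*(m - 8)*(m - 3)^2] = 4*m^3 - 42*m^2 + 114*m - 72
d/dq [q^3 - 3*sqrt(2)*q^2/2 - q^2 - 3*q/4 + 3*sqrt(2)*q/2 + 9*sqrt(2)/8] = 3*q^2 - 3*sqrt(2)*q - 2*q - 3/4 + 3*sqrt(2)/2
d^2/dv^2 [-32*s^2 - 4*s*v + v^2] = 2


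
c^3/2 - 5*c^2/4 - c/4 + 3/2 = (c/2 + 1/2)*(c - 2)*(c - 3/2)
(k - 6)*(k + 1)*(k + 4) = k^3 - k^2 - 26*k - 24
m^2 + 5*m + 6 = (m + 2)*(m + 3)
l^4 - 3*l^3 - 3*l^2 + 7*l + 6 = (l - 3)*(l - 2)*(l + 1)^2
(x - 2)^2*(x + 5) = x^3 + x^2 - 16*x + 20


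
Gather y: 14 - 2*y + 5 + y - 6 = 13 - y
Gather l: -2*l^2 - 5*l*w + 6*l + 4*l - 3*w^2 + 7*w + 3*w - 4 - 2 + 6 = -2*l^2 + l*(10 - 5*w) - 3*w^2 + 10*w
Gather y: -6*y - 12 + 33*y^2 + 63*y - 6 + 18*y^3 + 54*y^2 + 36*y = 18*y^3 + 87*y^2 + 93*y - 18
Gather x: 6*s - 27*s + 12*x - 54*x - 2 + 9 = -21*s - 42*x + 7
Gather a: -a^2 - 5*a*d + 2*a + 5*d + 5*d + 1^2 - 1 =-a^2 + a*(2 - 5*d) + 10*d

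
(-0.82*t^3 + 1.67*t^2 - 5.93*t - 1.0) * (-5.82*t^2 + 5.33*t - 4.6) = 4.7724*t^5 - 14.09*t^4 + 47.1857*t^3 - 33.4689*t^2 + 21.948*t + 4.6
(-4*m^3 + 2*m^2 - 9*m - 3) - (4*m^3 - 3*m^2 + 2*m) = -8*m^3 + 5*m^2 - 11*m - 3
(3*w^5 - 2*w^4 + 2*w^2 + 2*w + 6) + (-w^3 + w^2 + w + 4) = 3*w^5 - 2*w^4 - w^3 + 3*w^2 + 3*w + 10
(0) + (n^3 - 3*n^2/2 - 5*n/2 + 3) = n^3 - 3*n^2/2 - 5*n/2 + 3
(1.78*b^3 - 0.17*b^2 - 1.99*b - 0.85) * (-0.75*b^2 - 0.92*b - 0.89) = -1.335*b^5 - 1.5101*b^4 + 0.0646999999999999*b^3 + 2.6196*b^2 + 2.5531*b + 0.7565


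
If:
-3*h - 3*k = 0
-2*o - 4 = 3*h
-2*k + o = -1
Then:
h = 2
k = -2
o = -5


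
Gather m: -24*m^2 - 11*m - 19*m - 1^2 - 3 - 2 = -24*m^2 - 30*m - 6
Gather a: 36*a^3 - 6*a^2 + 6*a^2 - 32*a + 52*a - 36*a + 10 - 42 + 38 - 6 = 36*a^3 - 16*a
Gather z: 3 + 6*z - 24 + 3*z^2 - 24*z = 3*z^2 - 18*z - 21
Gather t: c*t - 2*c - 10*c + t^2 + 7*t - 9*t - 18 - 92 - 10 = -12*c + t^2 + t*(c - 2) - 120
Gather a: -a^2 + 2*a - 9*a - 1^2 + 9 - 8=-a^2 - 7*a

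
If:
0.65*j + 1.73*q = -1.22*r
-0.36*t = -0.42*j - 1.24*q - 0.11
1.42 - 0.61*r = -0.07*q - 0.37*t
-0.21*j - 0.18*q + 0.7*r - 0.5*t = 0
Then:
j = 10.61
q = -4.33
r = 0.48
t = -2.22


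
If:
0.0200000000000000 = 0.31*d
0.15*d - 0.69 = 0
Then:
No Solution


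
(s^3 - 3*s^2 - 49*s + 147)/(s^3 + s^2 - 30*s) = (s^3 - 3*s^2 - 49*s + 147)/(s*(s^2 + s - 30))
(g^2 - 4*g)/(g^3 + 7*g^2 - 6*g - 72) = g*(g - 4)/(g^3 + 7*g^2 - 6*g - 72)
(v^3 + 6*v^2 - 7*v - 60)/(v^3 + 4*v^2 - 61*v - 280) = (v^2 + v - 12)/(v^2 - v - 56)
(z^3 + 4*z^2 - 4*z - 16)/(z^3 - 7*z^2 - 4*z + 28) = (z + 4)/(z - 7)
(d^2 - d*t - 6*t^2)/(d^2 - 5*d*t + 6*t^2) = (-d - 2*t)/(-d + 2*t)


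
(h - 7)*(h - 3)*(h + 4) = h^3 - 6*h^2 - 19*h + 84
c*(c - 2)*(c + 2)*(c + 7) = c^4 + 7*c^3 - 4*c^2 - 28*c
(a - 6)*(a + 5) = a^2 - a - 30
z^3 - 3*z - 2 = (z - 2)*(z + 1)^2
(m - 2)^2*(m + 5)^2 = m^4 + 6*m^3 - 11*m^2 - 60*m + 100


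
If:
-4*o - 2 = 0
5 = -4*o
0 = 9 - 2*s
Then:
No Solution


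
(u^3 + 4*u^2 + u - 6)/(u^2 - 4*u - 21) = (u^2 + u - 2)/(u - 7)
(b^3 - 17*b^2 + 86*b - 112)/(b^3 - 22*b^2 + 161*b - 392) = (b - 2)/(b - 7)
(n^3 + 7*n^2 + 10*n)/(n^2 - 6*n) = (n^2 + 7*n + 10)/(n - 6)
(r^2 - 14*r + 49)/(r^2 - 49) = (r - 7)/(r + 7)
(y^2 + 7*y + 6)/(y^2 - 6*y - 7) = (y + 6)/(y - 7)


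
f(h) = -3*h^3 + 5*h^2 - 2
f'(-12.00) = -1416.00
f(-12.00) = 5902.00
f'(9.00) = -639.00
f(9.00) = -1784.00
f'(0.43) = 2.64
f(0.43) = -1.31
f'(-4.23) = -203.34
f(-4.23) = 314.53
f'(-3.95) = -179.92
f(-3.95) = 260.90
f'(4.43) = -132.32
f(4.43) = -164.69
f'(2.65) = -36.70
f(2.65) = -22.72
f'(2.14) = -19.82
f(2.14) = -8.50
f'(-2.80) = -98.56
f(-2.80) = 103.06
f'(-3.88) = -174.29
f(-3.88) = 248.51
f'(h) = -9*h^2 + 10*h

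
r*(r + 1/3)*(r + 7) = r^3 + 22*r^2/3 + 7*r/3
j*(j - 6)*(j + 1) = j^3 - 5*j^2 - 6*j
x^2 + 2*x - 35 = (x - 5)*(x + 7)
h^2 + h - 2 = (h - 1)*(h + 2)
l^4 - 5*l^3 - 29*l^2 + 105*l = l*(l - 7)*(l - 3)*(l + 5)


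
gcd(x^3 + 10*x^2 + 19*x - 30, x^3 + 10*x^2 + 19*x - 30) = x^3 + 10*x^2 + 19*x - 30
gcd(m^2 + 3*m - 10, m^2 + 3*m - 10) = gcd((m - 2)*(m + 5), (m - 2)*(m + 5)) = m^2 + 3*m - 10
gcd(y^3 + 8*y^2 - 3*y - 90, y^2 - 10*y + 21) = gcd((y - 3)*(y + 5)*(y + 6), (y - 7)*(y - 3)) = y - 3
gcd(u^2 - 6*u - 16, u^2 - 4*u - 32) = u - 8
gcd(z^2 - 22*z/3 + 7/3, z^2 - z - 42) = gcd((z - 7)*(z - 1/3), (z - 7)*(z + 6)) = z - 7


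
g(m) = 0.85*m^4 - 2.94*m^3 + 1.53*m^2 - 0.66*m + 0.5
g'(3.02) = 21.79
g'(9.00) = 1791.06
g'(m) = 3.4*m^3 - 8.82*m^2 + 3.06*m - 0.66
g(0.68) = 0.02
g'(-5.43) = -821.68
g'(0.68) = -1.59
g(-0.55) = 1.89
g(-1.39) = 15.44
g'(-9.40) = -3632.74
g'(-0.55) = -5.58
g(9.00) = 3552.08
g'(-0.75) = -9.35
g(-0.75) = 3.36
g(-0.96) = 5.87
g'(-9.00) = -3221.22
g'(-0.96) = -14.73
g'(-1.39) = -31.09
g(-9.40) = 9220.18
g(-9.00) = 7850.48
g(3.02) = 2.19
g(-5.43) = 1258.85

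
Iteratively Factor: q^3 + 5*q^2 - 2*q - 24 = (q + 4)*(q^2 + q - 6) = (q + 3)*(q + 4)*(q - 2)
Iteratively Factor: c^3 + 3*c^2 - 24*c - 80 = (c + 4)*(c^2 - c - 20) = (c + 4)^2*(c - 5)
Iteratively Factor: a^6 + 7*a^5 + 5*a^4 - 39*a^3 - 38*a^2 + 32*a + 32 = (a - 1)*(a^5 + 8*a^4 + 13*a^3 - 26*a^2 - 64*a - 32) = (a - 1)*(a + 1)*(a^4 + 7*a^3 + 6*a^2 - 32*a - 32) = (a - 1)*(a + 1)*(a + 4)*(a^3 + 3*a^2 - 6*a - 8) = (a - 2)*(a - 1)*(a + 1)*(a + 4)*(a^2 + 5*a + 4) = (a - 2)*(a - 1)*(a + 1)*(a + 4)^2*(a + 1)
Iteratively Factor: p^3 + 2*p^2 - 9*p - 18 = (p - 3)*(p^2 + 5*p + 6) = (p - 3)*(p + 3)*(p + 2)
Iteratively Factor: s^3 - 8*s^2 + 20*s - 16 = (s - 2)*(s^2 - 6*s + 8) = (s - 4)*(s - 2)*(s - 2)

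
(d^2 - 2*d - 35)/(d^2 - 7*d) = (d + 5)/d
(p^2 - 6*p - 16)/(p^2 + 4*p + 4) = (p - 8)/(p + 2)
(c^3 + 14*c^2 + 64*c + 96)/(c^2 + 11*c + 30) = (c^2 + 8*c + 16)/(c + 5)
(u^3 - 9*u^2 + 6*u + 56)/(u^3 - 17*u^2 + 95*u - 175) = (u^2 - 2*u - 8)/(u^2 - 10*u + 25)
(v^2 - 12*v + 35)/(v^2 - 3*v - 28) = (v - 5)/(v + 4)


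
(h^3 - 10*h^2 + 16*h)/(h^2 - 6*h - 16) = h*(h - 2)/(h + 2)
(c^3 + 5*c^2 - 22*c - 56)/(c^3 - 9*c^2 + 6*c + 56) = (c + 7)/(c - 7)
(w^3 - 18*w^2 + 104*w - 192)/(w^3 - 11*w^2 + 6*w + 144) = (w - 4)/(w + 3)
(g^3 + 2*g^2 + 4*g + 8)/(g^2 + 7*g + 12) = (g^3 + 2*g^2 + 4*g + 8)/(g^2 + 7*g + 12)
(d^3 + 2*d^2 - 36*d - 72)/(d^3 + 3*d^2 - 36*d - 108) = (d + 2)/(d + 3)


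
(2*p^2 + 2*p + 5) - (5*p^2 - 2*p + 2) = -3*p^2 + 4*p + 3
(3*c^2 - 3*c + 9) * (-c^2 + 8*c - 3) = -3*c^4 + 27*c^3 - 42*c^2 + 81*c - 27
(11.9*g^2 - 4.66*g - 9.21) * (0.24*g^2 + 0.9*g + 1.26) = 2.856*g^4 + 9.5916*g^3 + 8.5896*g^2 - 14.1606*g - 11.6046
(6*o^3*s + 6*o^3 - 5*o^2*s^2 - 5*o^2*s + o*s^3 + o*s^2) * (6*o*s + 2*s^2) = 36*o^4*s^2 + 36*o^4*s - 18*o^3*s^3 - 18*o^3*s^2 - 4*o^2*s^4 - 4*o^2*s^3 + 2*o*s^5 + 2*o*s^4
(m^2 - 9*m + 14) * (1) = m^2 - 9*m + 14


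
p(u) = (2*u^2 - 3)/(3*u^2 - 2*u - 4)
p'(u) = 4*u/(3*u^2 - 2*u - 4) + (2 - 6*u)*(2*u^2 - 3)/(3*u^2 - 2*u - 4)^2 = 2*(-2*u^2 + u - 3)/(9*u^4 - 12*u^3 - 20*u^2 + 16*u + 16)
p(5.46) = 0.76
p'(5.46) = -0.02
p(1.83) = 1.55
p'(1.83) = -2.76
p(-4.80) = 0.58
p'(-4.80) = -0.02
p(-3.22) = 0.53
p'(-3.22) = -0.05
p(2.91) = 0.89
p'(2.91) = -0.14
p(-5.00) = 0.58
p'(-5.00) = -0.02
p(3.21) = 0.86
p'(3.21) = -0.10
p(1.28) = -0.17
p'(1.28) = -3.69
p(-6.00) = 0.59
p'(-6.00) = -0.01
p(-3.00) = 0.52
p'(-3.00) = -0.06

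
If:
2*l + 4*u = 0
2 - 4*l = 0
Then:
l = 1/2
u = -1/4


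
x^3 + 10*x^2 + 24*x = x*(x + 4)*(x + 6)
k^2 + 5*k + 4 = (k + 1)*(k + 4)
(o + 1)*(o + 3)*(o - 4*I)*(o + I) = o^4 + 4*o^3 - 3*I*o^3 + 7*o^2 - 12*I*o^2 + 16*o - 9*I*o + 12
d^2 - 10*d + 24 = (d - 6)*(d - 4)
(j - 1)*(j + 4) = j^2 + 3*j - 4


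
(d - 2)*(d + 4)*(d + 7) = d^3 + 9*d^2 + 6*d - 56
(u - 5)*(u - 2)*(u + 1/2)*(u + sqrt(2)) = u^4 - 13*u^3/2 + sqrt(2)*u^3 - 13*sqrt(2)*u^2/2 + 13*u^2/2 + 5*u + 13*sqrt(2)*u/2 + 5*sqrt(2)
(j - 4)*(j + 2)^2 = j^3 - 12*j - 16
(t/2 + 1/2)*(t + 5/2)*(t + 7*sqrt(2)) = t^3/2 + 7*t^2/4 + 7*sqrt(2)*t^2/2 + 5*t/4 + 49*sqrt(2)*t/4 + 35*sqrt(2)/4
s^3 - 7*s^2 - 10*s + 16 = (s - 8)*(s - 1)*(s + 2)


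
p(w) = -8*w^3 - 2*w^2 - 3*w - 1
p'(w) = -24*w^2 - 4*w - 3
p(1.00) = -14.00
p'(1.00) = -31.00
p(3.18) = -288.02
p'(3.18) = -258.42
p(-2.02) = 62.84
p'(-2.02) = -92.85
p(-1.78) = 43.12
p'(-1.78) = -71.92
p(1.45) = -33.94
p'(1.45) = -59.26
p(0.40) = -3.03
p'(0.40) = -8.44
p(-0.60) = 1.81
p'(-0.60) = -9.24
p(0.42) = -3.21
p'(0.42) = -8.91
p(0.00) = -1.00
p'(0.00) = -3.00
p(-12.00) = 13571.00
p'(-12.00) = -3411.00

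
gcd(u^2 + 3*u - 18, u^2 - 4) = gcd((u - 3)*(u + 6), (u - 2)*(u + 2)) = 1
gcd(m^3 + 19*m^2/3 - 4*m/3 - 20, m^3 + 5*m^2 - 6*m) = m + 6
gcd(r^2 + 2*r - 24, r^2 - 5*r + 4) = r - 4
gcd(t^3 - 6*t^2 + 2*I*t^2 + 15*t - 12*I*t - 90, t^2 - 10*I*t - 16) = 1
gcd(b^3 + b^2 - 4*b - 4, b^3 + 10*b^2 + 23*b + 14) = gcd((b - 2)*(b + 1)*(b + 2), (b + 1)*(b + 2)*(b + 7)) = b^2 + 3*b + 2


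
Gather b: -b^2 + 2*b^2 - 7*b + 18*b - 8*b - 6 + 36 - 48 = b^2 + 3*b - 18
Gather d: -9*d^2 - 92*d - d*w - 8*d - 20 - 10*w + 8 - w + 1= -9*d^2 + d*(-w - 100) - 11*w - 11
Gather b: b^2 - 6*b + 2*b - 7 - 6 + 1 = b^2 - 4*b - 12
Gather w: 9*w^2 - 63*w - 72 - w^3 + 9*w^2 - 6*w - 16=-w^3 + 18*w^2 - 69*w - 88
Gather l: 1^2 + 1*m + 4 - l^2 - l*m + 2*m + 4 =-l^2 - l*m + 3*m + 9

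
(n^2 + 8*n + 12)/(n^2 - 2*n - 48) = (n + 2)/(n - 8)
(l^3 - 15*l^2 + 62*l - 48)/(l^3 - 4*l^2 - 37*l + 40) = (l - 6)/(l + 5)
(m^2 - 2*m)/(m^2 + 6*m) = (m - 2)/(m + 6)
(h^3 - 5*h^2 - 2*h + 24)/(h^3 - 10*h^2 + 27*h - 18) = (h^2 - 2*h - 8)/(h^2 - 7*h + 6)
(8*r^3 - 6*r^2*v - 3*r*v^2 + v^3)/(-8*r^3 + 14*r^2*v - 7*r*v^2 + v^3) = (-2*r - v)/(2*r - v)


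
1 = 1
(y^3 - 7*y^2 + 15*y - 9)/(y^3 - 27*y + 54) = (y - 1)/(y + 6)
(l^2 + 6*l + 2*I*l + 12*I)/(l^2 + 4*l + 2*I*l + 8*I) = (l + 6)/(l + 4)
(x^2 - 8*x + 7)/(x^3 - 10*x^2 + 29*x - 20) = (x - 7)/(x^2 - 9*x + 20)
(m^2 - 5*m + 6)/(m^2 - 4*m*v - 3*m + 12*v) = (2 - m)/(-m + 4*v)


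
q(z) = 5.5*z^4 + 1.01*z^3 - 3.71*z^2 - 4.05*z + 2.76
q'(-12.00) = -37494.69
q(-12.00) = 111819.84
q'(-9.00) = -15729.84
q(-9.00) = 35087.91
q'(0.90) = 7.76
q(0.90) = 0.45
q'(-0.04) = -3.75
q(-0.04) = 2.92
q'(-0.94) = -12.67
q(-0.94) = 6.74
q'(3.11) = 663.95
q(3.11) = 499.18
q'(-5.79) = -4129.81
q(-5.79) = 5887.05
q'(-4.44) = -1837.00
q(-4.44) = 1996.64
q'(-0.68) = -4.52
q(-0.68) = 4.66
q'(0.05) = -4.41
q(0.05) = 2.55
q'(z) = 22.0*z^3 + 3.03*z^2 - 7.42*z - 4.05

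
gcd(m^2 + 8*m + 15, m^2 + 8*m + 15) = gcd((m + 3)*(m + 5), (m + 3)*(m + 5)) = m^2 + 8*m + 15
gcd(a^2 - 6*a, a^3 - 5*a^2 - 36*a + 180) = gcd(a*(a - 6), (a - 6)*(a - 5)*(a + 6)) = a - 6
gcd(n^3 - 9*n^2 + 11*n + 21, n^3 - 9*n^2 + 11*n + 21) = n^3 - 9*n^2 + 11*n + 21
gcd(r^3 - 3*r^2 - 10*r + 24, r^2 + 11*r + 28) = 1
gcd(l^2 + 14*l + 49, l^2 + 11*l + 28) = l + 7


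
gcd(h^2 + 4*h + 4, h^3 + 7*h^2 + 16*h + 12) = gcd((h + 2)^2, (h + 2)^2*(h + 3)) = h^2 + 4*h + 4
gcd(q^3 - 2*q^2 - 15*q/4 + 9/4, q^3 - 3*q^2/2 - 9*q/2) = q^2 - 3*q/2 - 9/2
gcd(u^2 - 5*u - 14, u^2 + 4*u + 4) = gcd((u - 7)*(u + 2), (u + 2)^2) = u + 2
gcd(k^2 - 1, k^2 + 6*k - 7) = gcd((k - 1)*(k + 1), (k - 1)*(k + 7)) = k - 1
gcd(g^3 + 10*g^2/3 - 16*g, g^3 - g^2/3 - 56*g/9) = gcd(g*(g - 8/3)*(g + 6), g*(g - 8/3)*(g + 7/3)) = g^2 - 8*g/3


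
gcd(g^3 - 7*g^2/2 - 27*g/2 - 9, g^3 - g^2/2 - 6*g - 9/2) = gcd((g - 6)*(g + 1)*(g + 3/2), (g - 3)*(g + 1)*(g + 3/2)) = g^2 + 5*g/2 + 3/2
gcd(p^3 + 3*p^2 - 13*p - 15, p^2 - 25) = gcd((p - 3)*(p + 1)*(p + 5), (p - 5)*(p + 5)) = p + 5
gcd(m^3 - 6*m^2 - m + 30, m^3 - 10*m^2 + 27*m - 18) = m - 3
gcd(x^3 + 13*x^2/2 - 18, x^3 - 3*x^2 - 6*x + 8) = x + 2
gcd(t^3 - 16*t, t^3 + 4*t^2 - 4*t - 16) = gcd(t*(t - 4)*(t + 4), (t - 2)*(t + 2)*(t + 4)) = t + 4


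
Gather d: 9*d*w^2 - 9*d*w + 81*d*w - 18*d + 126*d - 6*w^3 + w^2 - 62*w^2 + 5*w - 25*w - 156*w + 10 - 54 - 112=d*(9*w^2 + 72*w + 108) - 6*w^3 - 61*w^2 - 176*w - 156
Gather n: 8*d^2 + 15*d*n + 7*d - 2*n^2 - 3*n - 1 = 8*d^2 + 7*d - 2*n^2 + n*(15*d - 3) - 1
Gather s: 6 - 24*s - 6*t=-24*s - 6*t + 6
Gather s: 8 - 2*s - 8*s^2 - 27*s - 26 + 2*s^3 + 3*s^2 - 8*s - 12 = 2*s^3 - 5*s^2 - 37*s - 30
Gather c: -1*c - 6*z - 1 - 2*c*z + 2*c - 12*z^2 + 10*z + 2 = c*(1 - 2*z) - 12*z^2 + 4*z + 1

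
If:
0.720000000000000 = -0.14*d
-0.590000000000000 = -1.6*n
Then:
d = -5.14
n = 0.37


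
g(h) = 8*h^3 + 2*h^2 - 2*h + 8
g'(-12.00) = 3406.00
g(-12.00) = -13504.00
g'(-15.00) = 5338.00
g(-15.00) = -26512.00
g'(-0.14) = -2.09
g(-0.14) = 8.30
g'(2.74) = 189.14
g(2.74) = 182.10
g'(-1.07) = 21.20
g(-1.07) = 2.63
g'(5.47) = 737.98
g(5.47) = 1366.24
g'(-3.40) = 261.84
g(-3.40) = -276.51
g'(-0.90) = 13.84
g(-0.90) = 5.59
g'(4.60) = 524.24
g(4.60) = 819.81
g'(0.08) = -1.53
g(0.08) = 7.86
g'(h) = 24*h^2 + 4*h - 2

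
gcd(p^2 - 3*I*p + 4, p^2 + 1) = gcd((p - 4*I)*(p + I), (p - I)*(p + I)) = p + I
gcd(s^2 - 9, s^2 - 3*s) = s - 3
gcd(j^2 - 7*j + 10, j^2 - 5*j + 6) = j - 2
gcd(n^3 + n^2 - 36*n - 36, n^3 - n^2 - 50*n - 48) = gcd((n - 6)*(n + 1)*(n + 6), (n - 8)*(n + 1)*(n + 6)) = n^2 + 7*n + 6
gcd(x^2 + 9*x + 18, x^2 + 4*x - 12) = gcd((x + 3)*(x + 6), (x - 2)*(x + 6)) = x + 6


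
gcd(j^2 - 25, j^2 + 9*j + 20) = j + 5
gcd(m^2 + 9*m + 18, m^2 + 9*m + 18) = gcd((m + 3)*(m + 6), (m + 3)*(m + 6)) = m^2 + 9*m + 18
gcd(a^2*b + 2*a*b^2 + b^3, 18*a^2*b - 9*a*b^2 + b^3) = b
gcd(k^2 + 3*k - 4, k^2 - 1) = k - 1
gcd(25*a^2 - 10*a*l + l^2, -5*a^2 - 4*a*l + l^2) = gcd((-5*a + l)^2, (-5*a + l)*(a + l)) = 5*a - l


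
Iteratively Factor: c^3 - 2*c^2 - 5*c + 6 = (c + 2)*(c^2 - 4*c + 3) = (c - 1)*(c + 2)*(c - 3)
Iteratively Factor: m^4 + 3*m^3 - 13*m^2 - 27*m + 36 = (m + 4)*(m^3 - m^2 - 9*m + 9) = (m + 3)*(m + 4)*(m^2 - 4*m + 3) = (m - 1)*(m + 3)*(m + 4)*(m - 3)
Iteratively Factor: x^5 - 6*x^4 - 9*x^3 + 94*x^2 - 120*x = (x - 2)*(x^4 - 4*x^3 - 17*x^2 + 60*x) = (x - 5)*(x - 2)*(x^3 + x^2 - 12*x) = x*(x - 5)*(x - 2)*(x^2 + x - 12) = x*(x - 5)*(x - 3)*(x - 2)*(x + 4)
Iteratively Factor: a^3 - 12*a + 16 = (a - 2)*(a^2 + 2*a - 8) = (a - 2)^2*(a + 4)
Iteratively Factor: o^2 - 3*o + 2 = (o - 1)*(o - 2)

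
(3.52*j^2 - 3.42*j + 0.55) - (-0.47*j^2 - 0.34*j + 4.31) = 3.99*j^2 - 3.08*j - 3.76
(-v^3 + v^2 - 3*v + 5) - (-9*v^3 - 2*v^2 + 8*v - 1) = 8*v^3 + 3*v^2 - 11*v + 6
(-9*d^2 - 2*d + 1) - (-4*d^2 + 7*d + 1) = -5*d^2 - 9*d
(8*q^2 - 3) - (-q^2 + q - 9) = 9*q^2 - q + 6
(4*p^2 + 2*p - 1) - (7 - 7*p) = 4*p^2 + 9*p - 8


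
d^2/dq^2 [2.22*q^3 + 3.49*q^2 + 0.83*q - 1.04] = 13.32*q + 6.98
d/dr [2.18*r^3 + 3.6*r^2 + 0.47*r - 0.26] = 6.54*r^2 + 7.2*r + 0.47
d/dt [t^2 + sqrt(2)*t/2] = 2*t + sqrt(2)/2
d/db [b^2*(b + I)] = b*(3*b + 2*I)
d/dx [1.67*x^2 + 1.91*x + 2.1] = 3.34*x + 1.91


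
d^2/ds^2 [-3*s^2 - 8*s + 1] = -6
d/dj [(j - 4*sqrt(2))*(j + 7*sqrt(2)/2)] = 2*j - sqrt(2)/2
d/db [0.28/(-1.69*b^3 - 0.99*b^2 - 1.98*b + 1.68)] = (1.4196*b^2 + 0.5544*b + 0.5544)/(1.69*b^3 + 0.99*b^2 + 1.98*b - 1.68)^2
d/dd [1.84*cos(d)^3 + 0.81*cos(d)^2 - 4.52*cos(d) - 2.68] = (-5.52*cos(d)^2 - 1.62*cos(d) + 4.52)*sin(d)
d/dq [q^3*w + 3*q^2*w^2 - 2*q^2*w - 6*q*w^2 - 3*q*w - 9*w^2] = w*(3*q^2 + 6*q*w - 4*q - 6*w - 3)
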